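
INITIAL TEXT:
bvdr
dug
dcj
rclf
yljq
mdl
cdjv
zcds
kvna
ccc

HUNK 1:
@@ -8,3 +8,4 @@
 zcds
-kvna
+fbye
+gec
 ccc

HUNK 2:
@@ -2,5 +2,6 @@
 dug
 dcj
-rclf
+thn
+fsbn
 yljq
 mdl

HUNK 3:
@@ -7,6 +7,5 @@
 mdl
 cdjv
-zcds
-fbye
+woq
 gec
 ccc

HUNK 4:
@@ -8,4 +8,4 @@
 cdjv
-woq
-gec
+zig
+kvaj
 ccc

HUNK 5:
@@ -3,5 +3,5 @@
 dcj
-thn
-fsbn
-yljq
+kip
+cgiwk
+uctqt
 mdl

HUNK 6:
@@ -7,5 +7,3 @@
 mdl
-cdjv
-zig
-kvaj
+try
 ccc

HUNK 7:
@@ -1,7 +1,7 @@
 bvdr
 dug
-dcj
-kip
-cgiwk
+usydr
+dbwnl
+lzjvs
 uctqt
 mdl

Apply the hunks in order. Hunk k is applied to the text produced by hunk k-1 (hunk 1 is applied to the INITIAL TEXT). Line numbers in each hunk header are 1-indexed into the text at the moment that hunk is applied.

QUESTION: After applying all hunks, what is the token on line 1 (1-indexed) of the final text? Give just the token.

Hunk 1: at line 8 remove [kvna] add [fbye,gec] -> 11 lines: bvdr dug dcj rclf yljq mdl cdjv zcds fbye gec ccc
Hunk 2: at line 2 remove [rclf] add [thn,fsbn] -> 12 lines: bvdr dug dcj thn fsbn yljq mdl cdjv zcds fbye gec ccc
Hunk 3: at line 7 remove [zcds,fbye] add [woq] -> 11 lines: bvdr dug dcj thn fsbn yljq mdl cdjv woq gec ccc
Hunk 4: at line 8 remove [woq,gec] add [zig,kvaj] -> 11 lines: bvdr dug dcj thn fsbn yljq mdl cdjv zig kvaj ccc
Hunk 5: at line 3 remove [thn,fsbn,yljq] add [kip,cgiwk,uctqt] -> 11 lines: bvdr dug dcj kip cgiwk uctqt mdl cdjv zig kvaj ccc
Hunk 6: at line 7 remove [cdjv,zig,kvaj] add [try] -> 9 lines: bvdr dug dcj kip cgiwk uctqt mdl try ccc
Hunk 7: at line 1 remove [dcj,kip,cgiwk] add [usydr,dbwnl,lzjvs] -> 9 lines: bvdr dug usydr dbwnl lzjvs uctqt mdl try ccc
Final line 1: bvdr

Answer: bvdr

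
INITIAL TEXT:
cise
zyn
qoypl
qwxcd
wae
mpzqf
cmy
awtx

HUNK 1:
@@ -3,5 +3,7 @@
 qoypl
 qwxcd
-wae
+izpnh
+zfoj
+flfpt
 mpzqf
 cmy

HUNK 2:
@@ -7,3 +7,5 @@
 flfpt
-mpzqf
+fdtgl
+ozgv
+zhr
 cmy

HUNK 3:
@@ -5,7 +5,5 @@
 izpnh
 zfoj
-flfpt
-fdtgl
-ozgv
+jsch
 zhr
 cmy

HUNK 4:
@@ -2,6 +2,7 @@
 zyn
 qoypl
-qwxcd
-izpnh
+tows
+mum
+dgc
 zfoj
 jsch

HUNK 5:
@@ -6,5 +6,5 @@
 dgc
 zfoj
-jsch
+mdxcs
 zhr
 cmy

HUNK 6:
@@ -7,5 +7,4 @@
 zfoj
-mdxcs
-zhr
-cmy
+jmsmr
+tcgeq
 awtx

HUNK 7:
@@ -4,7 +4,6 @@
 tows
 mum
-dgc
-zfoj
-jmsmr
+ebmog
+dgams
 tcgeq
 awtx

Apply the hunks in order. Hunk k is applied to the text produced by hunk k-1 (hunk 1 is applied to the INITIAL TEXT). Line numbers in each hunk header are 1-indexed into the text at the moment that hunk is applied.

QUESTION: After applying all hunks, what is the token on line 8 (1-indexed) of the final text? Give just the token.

Hunk 1: at line 3 remove [wae] add [izpnh,zfoj,flfpt] -> 10 lines: cise zyn qoypl qwxcd izpnh zfoj flfpt mpzqf cmy awtx
Hunk 2: at line 7 remove [mpzqf] add [fdtgl,ozgv,zhr] -> 12 lines: cise zyn qoypl qwxcd izpnh zfoj flfpt fdtgl ozgv zhr cmy awtx
Hunk 3: at line 5 remove [flfpt,fdtgl,ozgv] add [jsch] -> 10 lines: cise zyn qoypl qwxcd izpnh zfoj jsch zhr cmy awtx
Hunk 4: at line 2 remove [qwxcd,izpnh] add [tows,mum,dgc] -> 11 lines: cise zyn qoypl tows mum dgc zfoj jsch zhr cmy awtx
Hunk 5: at line 6 remove [jsch] add [mdxcs] -> 11 lines: cise zyn qoypl tows mum dgc zfoj mdxcs zhr cmy awtx
Hunk 6: at line 7 remove [mdxcs,zhr,cmy] add [jmsmr,tcgeq] -> 10 lines: cise zyn qoypl tows mum dgc zfoj jmsmr tcgeq awtx
Hunk 7: at line 4 remove [dgc,zfoj,jmsmr] add [ebmog,dgams] -> 9 lines: cise zyn qoypl tows mum ebmog dgams tcgeq awtx
Final line 8: tcgeq

Answer: tcgeq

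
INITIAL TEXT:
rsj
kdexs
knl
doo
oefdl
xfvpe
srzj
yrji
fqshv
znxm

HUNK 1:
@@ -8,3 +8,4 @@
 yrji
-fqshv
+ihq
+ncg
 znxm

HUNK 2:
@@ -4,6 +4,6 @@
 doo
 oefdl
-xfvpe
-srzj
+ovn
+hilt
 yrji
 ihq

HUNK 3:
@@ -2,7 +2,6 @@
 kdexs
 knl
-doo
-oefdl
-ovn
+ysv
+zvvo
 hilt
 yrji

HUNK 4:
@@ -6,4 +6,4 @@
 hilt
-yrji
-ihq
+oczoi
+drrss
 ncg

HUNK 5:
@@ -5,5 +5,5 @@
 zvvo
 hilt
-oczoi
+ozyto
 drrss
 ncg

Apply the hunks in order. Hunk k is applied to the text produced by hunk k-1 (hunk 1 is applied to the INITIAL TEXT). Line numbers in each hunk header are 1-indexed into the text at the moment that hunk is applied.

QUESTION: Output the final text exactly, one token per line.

Answer: rsj
kdexs
knl
ysv
zvvo
hilt
ozyto
drrss
ncg
znxm

Derivation:
Hunk 1: at line 8 remove [fqshv] add [ihq,ncg] -> 11 lines: rsj kdexs knl doo oefdl xfvpe srzj yrji ihq ncg znxm
Hunk 2: at line 4 remove [xfvpe,srzj] add [ovn,hilt] -> 11 lines: rsj kdexs knl doo oefdl ovn hilt yrji ihq ncg znxm
Hunk 3: at line 2 remove [doo,oefdl,ovn] add [ysv,zvvo] -> 10 lines: rsj kdexs knl ysv zvvo hilt yrji ihq ncg znxm
Hunk 4: at line 6 remove [yrji,ihq] add [oczoi,drrss] -> 10 lines: rsj kdexs knl ysv zvvo hilt oczoi drrss ncg znxm
Hunk 5: at line 5 remove [oczoi] add [ozyto] -> 10 lines: rsj kdexs knl ysv zvvo hilt ozyto drrss ncg znxm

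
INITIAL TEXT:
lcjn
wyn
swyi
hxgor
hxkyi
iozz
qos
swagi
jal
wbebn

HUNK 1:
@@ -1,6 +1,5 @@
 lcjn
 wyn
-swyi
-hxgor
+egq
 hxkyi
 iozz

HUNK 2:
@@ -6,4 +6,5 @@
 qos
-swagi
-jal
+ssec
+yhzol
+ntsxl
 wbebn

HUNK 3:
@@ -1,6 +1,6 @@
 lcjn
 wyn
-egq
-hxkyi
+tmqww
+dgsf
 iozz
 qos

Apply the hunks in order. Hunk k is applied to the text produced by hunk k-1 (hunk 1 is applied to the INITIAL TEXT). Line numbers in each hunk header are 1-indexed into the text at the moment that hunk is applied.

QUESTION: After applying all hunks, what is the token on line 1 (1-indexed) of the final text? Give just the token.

Answer: lcjn

Derivation:
Hunk 1: at line 1 remove [swyi,hxgor] add [egq] -> 9 lines: lcjn wyn egq hxkyi iozz qos swagi jal wbebn
Hunk 2: at line 6 remove [swagi,jal] add [ssec,yhzol,ntsxl] -> 10 lines: lcjn wyn egq hxkyi iozz qos ssec yhzol ntsxl wbebn
Hunk 3: at line 1 remove [egq,hxkyi] add [tmqww,dgsf] -> 10 lines: lcjn wyn tmqww dgsf iozz qos ssec yhzol ntsxl wbebn
Final line 1: lcjn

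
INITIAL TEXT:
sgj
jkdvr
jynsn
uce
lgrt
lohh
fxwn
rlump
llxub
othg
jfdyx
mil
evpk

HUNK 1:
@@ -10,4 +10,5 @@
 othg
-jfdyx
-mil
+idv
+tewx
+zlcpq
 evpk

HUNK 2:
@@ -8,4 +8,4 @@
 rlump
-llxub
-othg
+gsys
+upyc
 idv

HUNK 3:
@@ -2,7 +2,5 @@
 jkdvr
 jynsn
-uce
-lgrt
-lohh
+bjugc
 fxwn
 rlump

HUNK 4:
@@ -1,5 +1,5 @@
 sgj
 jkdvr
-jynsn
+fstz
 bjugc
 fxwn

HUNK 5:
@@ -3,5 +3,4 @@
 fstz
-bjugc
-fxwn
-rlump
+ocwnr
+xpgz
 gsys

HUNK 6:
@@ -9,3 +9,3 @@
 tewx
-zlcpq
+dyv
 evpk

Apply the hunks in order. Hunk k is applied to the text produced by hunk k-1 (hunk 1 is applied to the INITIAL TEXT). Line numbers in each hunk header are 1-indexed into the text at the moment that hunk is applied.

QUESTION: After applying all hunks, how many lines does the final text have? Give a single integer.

Answer: 11

Derivation:
Hunk 1: at line 10 remove [jfdyx,mil] add [idv,tewx,zlcpq] -> 14 lines: sgj jkdvr jynsn uce lgrt lohh fxwn rlump llxub othg idv tewx zlcpq evpk
Hunk 2: at line 8 remove [llxub,othg] add [gsys,upyc] -> 14 lines: sgj jkdvr jynsn uce lgrt lohh fxwn rlump gsys upyc idv tewx zlcpq evpk
Hunk 3: at line 2 remove [uce,lgrt,lohh] add [bjugc] -> 12 lines: sgj jkdvr jynsn bjugc fxwn rlump gsys upyc idv tewx zlcpq evpk
Hunk 4: at line 1 remove [jynsn] add [fstz] -> 12 lines: sgj jkdvr fstz bjugc fxwn rlump gsys upyc idv tewx zlcpq evpk
Hunk 5: at line 3 remove [bjugc,fxwn,rlump] add [ocwnr,xpgz] -> 11 lines: sgj jkdvr fstz ocwnr xpgz gsys upyc idv tewx zlcpq evpk
Hunk 6: at line 9 remove [zlcpq] add [dyv] -> 11 lines: sgj jkdvr fstz ocwnr xpgz gsys upyc idv tewx dyv evpk
Final line count: 11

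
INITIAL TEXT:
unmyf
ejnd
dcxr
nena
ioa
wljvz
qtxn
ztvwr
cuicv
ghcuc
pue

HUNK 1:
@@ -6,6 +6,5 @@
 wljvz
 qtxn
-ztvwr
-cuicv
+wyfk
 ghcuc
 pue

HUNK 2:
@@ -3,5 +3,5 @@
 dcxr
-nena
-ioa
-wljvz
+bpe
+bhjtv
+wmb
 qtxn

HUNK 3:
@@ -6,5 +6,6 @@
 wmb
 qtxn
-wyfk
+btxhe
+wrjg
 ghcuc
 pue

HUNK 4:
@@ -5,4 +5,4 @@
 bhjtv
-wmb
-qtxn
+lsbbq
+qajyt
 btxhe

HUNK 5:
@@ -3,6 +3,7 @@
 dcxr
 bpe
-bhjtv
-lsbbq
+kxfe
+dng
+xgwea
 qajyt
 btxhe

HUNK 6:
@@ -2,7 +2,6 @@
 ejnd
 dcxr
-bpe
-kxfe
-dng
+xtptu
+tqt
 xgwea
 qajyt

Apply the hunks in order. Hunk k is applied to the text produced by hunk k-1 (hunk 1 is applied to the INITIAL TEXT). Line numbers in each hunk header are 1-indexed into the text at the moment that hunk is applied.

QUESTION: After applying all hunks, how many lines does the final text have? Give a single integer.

Answer: 11

Derivation:
Hunk 1: at line 6 remove [ztvwr,cuicv] add [wyfk] -> 10 lines: unmyf ejnd dcxr nena ioa wljvz qtxn wyfk ghcuc pue
Hunk 2: at line 3 remove [nena,ioa,wljvz] add [bpe,bhjtv,wmb] -> 10 lines: unmyf ejnd dcxr bpe bhjtv wmb qtxn wyfk ghcuc pue
Hunk 3: at line 6 remove [wyfk] add [btxhe,wrjg] -> 11 lines: unmyf ejnd dcxr bpe bhjtv wmb qtxn btxhe wrjg ghcuc pue
Hunk 4: at line 5 remove [wmb,qtxn] add [lsbbq,qajyt] -> 11 lines: unmyf ejnd dcxr bpe bhjtv lsbbq qajyt btxhe wrjg ghcuc pue
Hunk 5: at line 3 remove [bhjtv,lsbbq] add [kxfe,dng,xgwea] -> 12 lines: unmyf ejnd dcxr bpe kxfe dng xgwea qajyt btxhe wrjg ghcuc pue
Hunk 6: at line 2 remove [bpe,kxfe,dng] add [xtptu,tqt] -> 11 lines: unmyf ejnd dcxr xtptu tqt xgwea qajyt btxhe wrjg ghcuc pue
Final line count: 11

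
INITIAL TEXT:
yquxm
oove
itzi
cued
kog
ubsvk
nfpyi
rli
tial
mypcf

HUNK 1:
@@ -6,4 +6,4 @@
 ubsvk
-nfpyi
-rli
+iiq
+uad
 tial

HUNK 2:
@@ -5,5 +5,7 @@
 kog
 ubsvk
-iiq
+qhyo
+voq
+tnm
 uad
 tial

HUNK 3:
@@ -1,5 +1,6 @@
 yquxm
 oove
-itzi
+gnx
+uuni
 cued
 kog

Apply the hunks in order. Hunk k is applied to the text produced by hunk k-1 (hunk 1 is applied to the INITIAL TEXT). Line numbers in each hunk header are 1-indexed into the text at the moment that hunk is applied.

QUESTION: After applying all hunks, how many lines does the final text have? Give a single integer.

Answer: 13

Derivation:
Hunk 1: at line 6 remove [nfpyi,rli] add [iiq,uad] -> 10 lines: yquxm oove itzi cued kog ubsvk iiq uad tial mypcf
Hunk 2: at line 5 remove [iiq] add [qhyo,voq,tnm] -> 12 lines: yquxm oove itzi cued kog ubsvk qhyo voq tnm uad tial mypcf
Hunk 3: at line 1 remove [itzi] add [gnx,uuni] -> 13 lines: yquxm oove gnx uuni cued kog ubsvk qhyo voq tnm uad tial mypcf
Final line count: 13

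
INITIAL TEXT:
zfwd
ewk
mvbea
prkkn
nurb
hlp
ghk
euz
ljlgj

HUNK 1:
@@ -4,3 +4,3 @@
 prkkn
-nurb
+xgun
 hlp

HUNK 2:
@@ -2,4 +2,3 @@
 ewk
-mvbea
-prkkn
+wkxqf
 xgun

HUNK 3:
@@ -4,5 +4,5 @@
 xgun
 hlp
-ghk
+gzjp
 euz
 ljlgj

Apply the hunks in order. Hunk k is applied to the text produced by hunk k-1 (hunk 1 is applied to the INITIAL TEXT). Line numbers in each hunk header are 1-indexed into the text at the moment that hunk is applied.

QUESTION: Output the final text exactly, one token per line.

Hunk 1: at line 4 remove [nurb] add [xgun] -> 9 lines: zfwd ewk mvbea prkkn xgun hlp ghk euz ljlgj
Hunk 2: at line 2 remove [mvbea,prkkn] add [wkxqf] -> 8 lines: zfwd ewk wkxqf xgun hlp ghk euz ljlgj
Hunk 3: at line 4 remove [ghk] add [gzjp] -> 8 lines: zfwd ewk wkxqf xgun hlp gzjp euz ljlgj

Answer: zfwd
ewk
wkxqf
xgun
hlp
gzjp
euz
ljlgj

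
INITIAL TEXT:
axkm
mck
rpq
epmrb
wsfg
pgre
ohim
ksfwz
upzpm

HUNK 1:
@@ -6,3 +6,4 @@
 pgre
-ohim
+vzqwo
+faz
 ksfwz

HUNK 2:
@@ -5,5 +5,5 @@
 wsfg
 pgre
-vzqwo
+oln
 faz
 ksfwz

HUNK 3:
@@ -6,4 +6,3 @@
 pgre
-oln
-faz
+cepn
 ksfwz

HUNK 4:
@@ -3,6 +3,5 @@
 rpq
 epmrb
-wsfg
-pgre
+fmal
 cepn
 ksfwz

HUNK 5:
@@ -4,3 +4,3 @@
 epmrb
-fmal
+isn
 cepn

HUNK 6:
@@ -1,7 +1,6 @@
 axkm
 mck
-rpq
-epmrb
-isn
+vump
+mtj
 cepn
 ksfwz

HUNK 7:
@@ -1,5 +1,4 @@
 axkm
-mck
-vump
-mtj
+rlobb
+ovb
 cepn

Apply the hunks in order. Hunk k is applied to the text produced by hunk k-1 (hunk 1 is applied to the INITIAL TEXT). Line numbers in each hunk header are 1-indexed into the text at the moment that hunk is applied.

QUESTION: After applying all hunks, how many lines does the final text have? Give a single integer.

Hunk 1: at line 6 remove [ohim] add [vzqwo,faz] -> 10 lines: axkm mck rpq epmrb wsfg pgre vzqwo faz ksfwz upzpm
Hunk 2: at line 5 remove [vzqwo] add [oln] -> 10 lines: axkm mck rpq epmrb wsfg pgre oln faz ksfwz upzpm
Hunk 3: at line 6 remove [oln,faz] add [cepn] -> 9 lines: axkm mck rpq epmrb wsfg pgre cepn ksfwz upzpm
Hunk 4: at line 3 remove [wsfg,pgre] add [fmal] -> 8 lines: axkm mck rpq epmrb fmal cepn ksfwz upzpm
Hunk 5: at line 4 remove [fmal] add [isn] -> 8 lines: axkm mck rpq epmrb isn cepn ksfwz upzpm
Hunk 6: at line 1 remove [rpq,epmrb,isn] add [vump,mtj] -> 7 lines: axkm mck vump mtj cepn ksfwz upzpm
Hunk 7: at line 1 remove [mck,vump,mtj] add [rlobb,ovb] -> 6 lines: axkm rlobb ovb cepn ksfwz upzpm
Final line count: 6

Answer: 6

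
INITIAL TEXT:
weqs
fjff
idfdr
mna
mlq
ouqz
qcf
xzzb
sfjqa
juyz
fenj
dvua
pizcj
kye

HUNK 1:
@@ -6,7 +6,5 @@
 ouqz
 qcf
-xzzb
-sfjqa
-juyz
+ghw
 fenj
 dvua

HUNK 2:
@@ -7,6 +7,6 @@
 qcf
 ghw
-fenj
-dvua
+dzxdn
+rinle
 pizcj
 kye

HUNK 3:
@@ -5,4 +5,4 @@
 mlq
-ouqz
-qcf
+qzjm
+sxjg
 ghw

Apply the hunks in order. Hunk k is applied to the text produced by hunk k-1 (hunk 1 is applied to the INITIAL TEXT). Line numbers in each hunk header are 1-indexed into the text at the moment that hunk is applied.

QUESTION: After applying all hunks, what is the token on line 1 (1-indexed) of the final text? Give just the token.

Answer: weqs

Derivation:
Hunk 1: at line 6 remove [xzzb,sfjqa,juyz] add [ghw] -> 12 lines: weqs fjff idfdr mna mlq ouqz qcf ghw fenj dvua pizcj kye
Hunk 2: at line 7 remove [fenj,dvua] add [dzxdn,rinle] -> 12 lines: weqs fjff idfdr mna mlq ouqz qcf ghw dzxdn rinle pizcj kye
Hunk 3: at line 5 remove [ouqz,qcf] add [qzjm,sxjg] -> 12 lines: weqs fjff idfdr mna mlq qzjm sxjg ghw dzxdn rinle pizcj kye
Final line 1: weqs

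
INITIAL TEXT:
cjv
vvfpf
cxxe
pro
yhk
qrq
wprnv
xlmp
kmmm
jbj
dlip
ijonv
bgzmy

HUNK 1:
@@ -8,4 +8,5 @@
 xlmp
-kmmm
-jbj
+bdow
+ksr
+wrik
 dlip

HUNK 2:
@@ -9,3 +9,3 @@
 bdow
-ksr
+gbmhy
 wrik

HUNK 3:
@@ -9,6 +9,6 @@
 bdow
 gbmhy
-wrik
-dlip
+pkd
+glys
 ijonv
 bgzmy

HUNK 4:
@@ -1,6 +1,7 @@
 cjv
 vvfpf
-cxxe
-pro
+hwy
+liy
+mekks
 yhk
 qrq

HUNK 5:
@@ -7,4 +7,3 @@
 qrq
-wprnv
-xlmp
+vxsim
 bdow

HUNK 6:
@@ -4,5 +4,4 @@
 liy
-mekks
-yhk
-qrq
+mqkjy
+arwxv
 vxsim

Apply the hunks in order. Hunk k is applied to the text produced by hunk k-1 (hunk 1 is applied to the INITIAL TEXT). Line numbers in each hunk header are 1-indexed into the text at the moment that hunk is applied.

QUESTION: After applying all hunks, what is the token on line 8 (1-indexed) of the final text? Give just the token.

Hunk 1: at line 8 remove [kmmm,jbj] add [bdow,ksr,wrik] -> 14 lines: cjv vvfpf cxxe pro yhk qrq wprnv xlmp bdow ksr wrik dlip ijonv bgzmy
Hunk 2: at line 9 remove [ksr] add [gbmhy] -> 14 lines: cjv vvfpf cxxe pro yhk qrq wprnv xlmp bdow gbmhy wrik dlip ijonv bgzmy
Hunk 3: at line 9 remove [wrik,dlip] add [pkd,glys] -> 14 lines: cjv vvfpf cxxe pro yhk qrq wprnv xlmp bdow gbmhy pkd glys ijonv bgzmy
Hunk 4: at line 1 remove [cxxe,pro] add [hwy,liy,mekks] -> 15 lines: cjv vvfpf hwy liy mekks yhk qrq wprnv xlmp bdow gbmhy pkd glys ijonv bgzmy
Hunk 5: at line 7 remove [wprnv,xlmp] add [vxsim] -> 14 lines: cjv vvfpf hwy liy mekks yhk qrq vxsim bdow gbmhy pkd glys ijonv bgzmy
Hunk 6: at line 4 remove [mekks,yhk,qrq] add [mqkjy,arwxv] -> 13 lines: cjv vvfpf hwy liy mqkjy arwxv vxsim bdow gbmhy pkd glys ijonv bgzmy
Final line 8: bdow

Answer: bdow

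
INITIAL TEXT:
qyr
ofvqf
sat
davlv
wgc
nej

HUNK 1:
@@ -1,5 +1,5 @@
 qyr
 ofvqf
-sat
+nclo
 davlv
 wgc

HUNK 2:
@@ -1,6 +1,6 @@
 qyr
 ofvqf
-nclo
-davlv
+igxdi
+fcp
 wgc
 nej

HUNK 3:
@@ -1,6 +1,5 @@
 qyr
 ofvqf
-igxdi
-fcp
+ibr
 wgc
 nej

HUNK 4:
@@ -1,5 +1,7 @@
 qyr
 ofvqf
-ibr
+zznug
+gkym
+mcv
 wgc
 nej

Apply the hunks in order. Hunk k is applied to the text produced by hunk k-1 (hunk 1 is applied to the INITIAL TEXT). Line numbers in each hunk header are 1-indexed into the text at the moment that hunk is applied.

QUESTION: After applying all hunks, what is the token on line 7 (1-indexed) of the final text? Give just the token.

Answer: nej

Derivation:
Hunk 1: at line 1 remove [sat] add [nclo] -> 6 lines: qyr ofvqf nclo davlv wgc nej
Hunk 2: at line 1 remove [nclo,davlv] add [igxdi,fcp] -> 6 lines: qyr ofvqf igxdi fcp wgc nej
Hunk 3: at line 1 remove [igxdi,fcp] add [ibr] -> 5 lines: qyr ofvqf ibr wgc nej
Hunk 4: at line 1 remove [ibr] add [zznug,gkym,mcv] -> 7 lines: qyr ofvqf zznug gkym mcv wgc nej
Final line 7: nej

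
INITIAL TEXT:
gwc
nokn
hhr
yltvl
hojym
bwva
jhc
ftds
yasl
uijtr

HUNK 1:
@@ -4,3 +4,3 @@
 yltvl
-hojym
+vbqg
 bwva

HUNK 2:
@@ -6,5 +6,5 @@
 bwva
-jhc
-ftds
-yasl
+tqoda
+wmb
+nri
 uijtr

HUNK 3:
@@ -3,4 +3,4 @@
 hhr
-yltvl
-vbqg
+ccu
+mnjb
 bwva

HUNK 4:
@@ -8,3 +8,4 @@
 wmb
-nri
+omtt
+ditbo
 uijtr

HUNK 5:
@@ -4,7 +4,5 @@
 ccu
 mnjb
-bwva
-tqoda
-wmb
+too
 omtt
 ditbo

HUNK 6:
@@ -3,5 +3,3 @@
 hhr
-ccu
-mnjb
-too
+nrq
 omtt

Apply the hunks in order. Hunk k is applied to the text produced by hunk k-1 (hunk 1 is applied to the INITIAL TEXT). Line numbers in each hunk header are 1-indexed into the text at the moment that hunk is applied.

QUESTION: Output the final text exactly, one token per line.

Hunk 1: at line 4 remove [hojym] add [vbqg] -> 10 lines: gwc nokn hhr yltvl vbqg bwva jhc ftds yasl uijtr
Hunk 2: at line 6 remove [jhc,ftds,yasl] add [tqoda,wmb,nri] -> 10 lines: gwc nokn hhr yltvl vbqg bwva tqoda wmb nri uijtr
Hunk 3: at line 3 remove [yltvl,vbqg] add [ccu,mnjb] -> 10 lines: gwc nokn hhr ccu mnjb bwva tqoda wmb nri uijtr
Hunk 4: at line 8 remove [nri] add [omtt,ditbo] -> 11 lines: gwc nokn hhr ccu mnjb bwva tqoda wmb omtt ditbo uijtr
Hunk 5: at line 4 remove [bwva,tqoda,wmb] add [too] -> 9 lines: gwc nokn hhr ccu mnjb too omtt ditbo uijtr
Hunk 6: at line 3 remove [ccu,mnjb,too] add [nrq] -> 7 lines: gwc nokn hhr nrq omtt ditbo uijtr

Answer: gwc
nokn
hhr
nrq
omtt
ditbo
uijtr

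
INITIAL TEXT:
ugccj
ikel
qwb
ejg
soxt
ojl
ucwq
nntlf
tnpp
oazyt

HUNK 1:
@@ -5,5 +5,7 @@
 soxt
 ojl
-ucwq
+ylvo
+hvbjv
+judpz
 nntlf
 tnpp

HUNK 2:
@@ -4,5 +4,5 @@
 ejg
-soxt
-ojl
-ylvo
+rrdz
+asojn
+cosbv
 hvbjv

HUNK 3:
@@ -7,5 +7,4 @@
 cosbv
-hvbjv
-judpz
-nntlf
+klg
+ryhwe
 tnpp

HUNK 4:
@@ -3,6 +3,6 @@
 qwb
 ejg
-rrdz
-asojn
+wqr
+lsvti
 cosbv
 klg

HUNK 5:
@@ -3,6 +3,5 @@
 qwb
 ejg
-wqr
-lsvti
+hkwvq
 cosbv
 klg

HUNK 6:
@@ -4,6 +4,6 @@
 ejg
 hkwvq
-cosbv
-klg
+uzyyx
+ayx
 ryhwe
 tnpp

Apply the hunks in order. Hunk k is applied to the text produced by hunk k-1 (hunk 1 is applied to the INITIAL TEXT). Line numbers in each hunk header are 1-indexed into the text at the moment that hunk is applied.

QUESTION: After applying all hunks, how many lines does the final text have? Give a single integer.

Answer: 10

Derivation:
Hunk 1: at line 5 remove [ucwq] add [ylvo,hvbjv,judpz] -> 12 lines: ugccj ikel qwb ejg soxt ojl ylvo hvbjv judpz nntlf tnpp oazyt
Hunk 2: at line 4 remove [soxt,ojl,ylvo] add [rrdz,asojn,cosbv] -> 12 lines: ugccj ikel qwb ejg rrdz asojn cosbv hvbjv judpz nntlf tnpp oazyt
Hunk 3: at line 7 remove [hvbjv,judpz,nntlf] add [klg,ryhwe] -> 11 lines: ugccj ikel qwb ejg rrdz asojn cosbv klg ryhwe tnpp oazyt
Hunk 4: at line 3 remove [rrdz,asojn] add [wqr,lsvti] -> 11 lines: ugccj ikel qwb ejg wqr lsvti cosbv klg ryhwe tnpp oazyt
Hunk 5: at line 3 remove [wqr,lsvti] add [hkwvq] -> 10 lines: ugccj ikel qwb ejg hkwvq cosbv klg ryhwe tnpp oazyt
Hunk 6: at line 4 remove [cosbv,klg] add [uzyyx,ayx] -> 10 lines: ugccj ikel qwb ejg hkwvq uzyyx ayx ryhwe tnpp oazyt
Final line count: 10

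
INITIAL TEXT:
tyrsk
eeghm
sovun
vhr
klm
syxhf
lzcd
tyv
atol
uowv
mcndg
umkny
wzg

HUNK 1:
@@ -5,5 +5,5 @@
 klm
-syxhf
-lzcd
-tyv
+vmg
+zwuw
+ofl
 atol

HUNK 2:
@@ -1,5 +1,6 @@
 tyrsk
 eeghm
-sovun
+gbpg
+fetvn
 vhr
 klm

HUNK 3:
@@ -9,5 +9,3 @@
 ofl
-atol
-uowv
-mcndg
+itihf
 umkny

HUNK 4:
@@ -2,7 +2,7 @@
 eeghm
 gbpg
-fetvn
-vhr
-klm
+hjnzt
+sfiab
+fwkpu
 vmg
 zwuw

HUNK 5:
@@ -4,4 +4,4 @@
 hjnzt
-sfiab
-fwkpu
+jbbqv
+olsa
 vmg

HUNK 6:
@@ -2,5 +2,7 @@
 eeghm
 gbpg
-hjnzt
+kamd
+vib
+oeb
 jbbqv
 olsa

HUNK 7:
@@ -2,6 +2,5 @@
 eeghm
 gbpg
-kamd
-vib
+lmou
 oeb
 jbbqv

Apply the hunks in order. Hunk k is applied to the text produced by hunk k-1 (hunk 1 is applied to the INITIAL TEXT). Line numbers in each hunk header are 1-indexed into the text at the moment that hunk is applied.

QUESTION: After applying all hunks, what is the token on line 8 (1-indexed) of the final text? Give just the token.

Hunk 1: at line 5 remove [syxhf,lzcd,tyv] add [vmg,zwuw,ofl] -> 13 lines: tyrsk eeghm sovun vhr klm vmg zwuw ofl atol uowv mcndg umkny wzg
Hunk 2: at line 1 remove [sovun] add [gbpg,fetvn] -> 14 lines: tyrsk eeghm gbpg fetvn vhr klm vmg zwuw ofl atol uowv mcndg umkny wzg
Hunk 3: at line 9 remove [atol,uowv,mcndg] add [itihf] -> 12 lines: tyrsk eeghm gbpg fetvn vhr klm vmg zwuw ofl itihf umkny wzg
Hunk 4: at line 2 remove [fetvn,vhr,klm] add [hjnzt,sfiab,fwkpu] -> 12 lines: tyrsk eeghm gbpg hjnzt sfiab fwkpu vmg zwuw ofl itihf umkny wzg
Hunk 5: at line 4 remove [sfiab,fwkpu] add [jbbqv,olsa] -> 12 lines: tyrsk eeghm gbpg hjnzt jbbqv olsa vmg zwuw ofl itihf umkny wzg
Hunk 6: at line 2 remove [hjnzt] add [kamd,vib,oeb] -> 14 lines: tyrsk eeghm gbpg kamd vib oeb jbbqv olsa vmg zwuw ofl itihf umkny wzg
Hunk 7: at line 2 remove [kamd,vib] add [lmou] -> 13 lines: tyrsk eeghm gbpg lmou oeb jbbqv olsa vmg zwuw ofl itihf umkny wzg
Final line 8: vmg

Answer: vmg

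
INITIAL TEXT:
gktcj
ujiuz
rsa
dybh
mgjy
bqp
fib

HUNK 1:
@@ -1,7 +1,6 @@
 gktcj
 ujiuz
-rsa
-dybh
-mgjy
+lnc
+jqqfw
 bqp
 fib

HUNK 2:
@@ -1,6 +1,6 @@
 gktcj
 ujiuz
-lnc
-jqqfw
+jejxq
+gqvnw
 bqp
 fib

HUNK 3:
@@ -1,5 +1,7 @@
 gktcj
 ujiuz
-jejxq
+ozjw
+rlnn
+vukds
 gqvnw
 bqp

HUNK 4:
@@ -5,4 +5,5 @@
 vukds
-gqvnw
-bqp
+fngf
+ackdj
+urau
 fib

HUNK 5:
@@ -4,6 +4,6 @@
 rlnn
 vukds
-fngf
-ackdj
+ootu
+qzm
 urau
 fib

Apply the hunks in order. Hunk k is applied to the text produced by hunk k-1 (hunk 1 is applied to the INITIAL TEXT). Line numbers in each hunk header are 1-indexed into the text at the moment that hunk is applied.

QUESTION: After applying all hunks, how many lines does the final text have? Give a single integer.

Answer: 9

Derivation:
Hunk 1: at line 1 remove [rsa,dybh,mgjy] add [lnc,jqqfw] -> 6 lines: gktcj ujiuz lnc jqqfw bqp fib
Hunk 2: at line 1 remove [lnc,jqqfw] add [jejxq,gqvnw] -> 6 lines: gktcj ujiuz jejxq gqvnw bqp fib
Hunk 3: at line 1 remove [jejxq] add [ozjw,rlnn,vukds] -> 8 lines: gktcj ujiuz ozjw rlnn vukds gqvnw bqp fib
Hunk 4: at line 5 remove [gqvnw,bqp] add [fngf,ackdj,urau] -> 9 lines: gktcj ujiuz ozjw rlnn vukds fngf ackdj urau fib
Hunk 5: at line 4 remove [fngf,ackdj] add [ootu,qzm] -> 9 lines: gktcj ujiuz ozjw rlnn vukds ootu qzm urau fib
Final line count: 9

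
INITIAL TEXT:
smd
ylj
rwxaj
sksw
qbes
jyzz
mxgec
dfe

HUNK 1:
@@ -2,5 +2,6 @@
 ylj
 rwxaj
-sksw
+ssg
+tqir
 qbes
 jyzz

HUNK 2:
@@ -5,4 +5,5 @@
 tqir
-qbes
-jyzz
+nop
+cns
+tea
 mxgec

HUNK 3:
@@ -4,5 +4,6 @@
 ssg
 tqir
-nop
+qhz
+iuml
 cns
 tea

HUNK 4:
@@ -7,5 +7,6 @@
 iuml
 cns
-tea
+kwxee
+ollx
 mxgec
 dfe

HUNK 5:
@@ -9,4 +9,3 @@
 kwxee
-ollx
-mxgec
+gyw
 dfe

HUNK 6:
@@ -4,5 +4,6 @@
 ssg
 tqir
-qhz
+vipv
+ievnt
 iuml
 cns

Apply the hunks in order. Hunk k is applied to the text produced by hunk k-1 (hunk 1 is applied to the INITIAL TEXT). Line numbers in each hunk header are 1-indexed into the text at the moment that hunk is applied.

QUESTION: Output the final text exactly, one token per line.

Hunk 1: at line 2 remove [sksw] add [ssg,tqir] -> 9 lines: smd ylj rwxaj ssg tqir qbes jyzz mxgec dfe
Hunk 2: at line 5 remove [qbes,jyzz] add [nop,cns,tea] -> 10 lines: smd ylj rwxaj ssg tqir nop cns tea mxgec dfe
Hunk 3: at line 4 remove [nop] add [qhz,iuml] -> 11 lines: smd ylj rwxaj ssg tqir qhz iuml cns tea mxgec dfe
Hunk 4: at line 7 remove [tea] add [kwxee,ollx] -> 12 lines: smd ylj rwxaj ssg tqir qhz iuml cns kwxee ollx mxgec dfe
Hunk 5: at line 9 remove [ollx,mxgec] add [gyw] -> 11 lines: smd ylj rwxaj ssg tqir qhz iuml cns kwxee gyw dfe
Hunk 6: at line 4 remove [qhz] add [vipv,ievnt] -> 12 lines: smd ylj rwxaj ssg tqir vipv ievnt iuml cns kwxee gyw dfe

Answer: smd
ylj
rwxaj
ssg
tqir
vipv
ievnt
iuml
cns
kwxee
gyw
dfe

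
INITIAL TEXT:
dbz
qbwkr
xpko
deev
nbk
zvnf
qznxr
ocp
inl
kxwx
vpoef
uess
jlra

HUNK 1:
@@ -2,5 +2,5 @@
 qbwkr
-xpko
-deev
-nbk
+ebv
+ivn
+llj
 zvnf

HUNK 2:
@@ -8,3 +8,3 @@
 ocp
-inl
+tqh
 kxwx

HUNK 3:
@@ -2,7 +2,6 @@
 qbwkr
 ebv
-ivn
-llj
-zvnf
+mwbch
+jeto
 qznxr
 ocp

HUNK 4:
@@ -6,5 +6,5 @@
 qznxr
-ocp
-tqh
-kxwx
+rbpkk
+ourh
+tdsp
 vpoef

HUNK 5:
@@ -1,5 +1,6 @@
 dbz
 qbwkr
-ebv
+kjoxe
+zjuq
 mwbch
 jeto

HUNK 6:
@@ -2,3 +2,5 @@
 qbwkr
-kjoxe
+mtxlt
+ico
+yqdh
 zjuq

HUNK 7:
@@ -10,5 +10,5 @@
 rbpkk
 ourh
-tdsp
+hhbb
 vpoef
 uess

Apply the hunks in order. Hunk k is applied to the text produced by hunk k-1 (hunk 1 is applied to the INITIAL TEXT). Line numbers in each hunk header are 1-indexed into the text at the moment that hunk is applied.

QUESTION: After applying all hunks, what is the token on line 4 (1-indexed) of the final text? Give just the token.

Answer: ico

Derivation:
Hunk 1: at line 2 remove [xpko,deev,nbk] add [ebv,ivn,llj] -> 13 lines: dbz qbwkr ebv ivn llj zvnf qznxr ocp inl kxwx vpoef uess jlra
Hunk 2: at line 8 remove [inl] add [tqh] -> 13 lines: dbz qbwkr ebv ivn llj zvnf qznxr ocp tqh kxwx vpoef uess jlra
Hunk 3: at line 2 remove [ivn,llj,zvnf] add [mwbch,jeto] -> 12 lines: dbz qbwkr ebv mwbch jeto qznxr ocp tqh kxwx vpoef uess jlra
Hunk 4: at line 6 remove [ocp,tqh,kxwx] add [rbpkk,ourh,tdsp] -> 12 lines: dbz qbwkr ebv mwbch jeto qznxr rbpkk ourh tdsp vpoef uess jlra
Hunk 5: at line 1 remove [ebv] add [kjoxe,zjuq] -> 13 lines: dbz qbwkr kjoxe zjuq mwbch jeto qznxr rbpkk ourh tdsp vpoef uess jlra
Hunk 6: at line 2 remove [kjoxe] add [mtxlt,ico,yqdh] -> 15 lines: dbz qbwkr mtxlt ico yqdh zjuq mwbch jeto qznxr rbpkk ourh tdsp vpoef uess jlra
Hunk 7: at line 10 remove [tdsp] add [hhbb] -> 15 lines: dbz qbwkr mtxlt ico yqdh zjuq mwbch jeto qznxr rbpkk ourh hhbb vpoef uess jlra
Final line 4: ico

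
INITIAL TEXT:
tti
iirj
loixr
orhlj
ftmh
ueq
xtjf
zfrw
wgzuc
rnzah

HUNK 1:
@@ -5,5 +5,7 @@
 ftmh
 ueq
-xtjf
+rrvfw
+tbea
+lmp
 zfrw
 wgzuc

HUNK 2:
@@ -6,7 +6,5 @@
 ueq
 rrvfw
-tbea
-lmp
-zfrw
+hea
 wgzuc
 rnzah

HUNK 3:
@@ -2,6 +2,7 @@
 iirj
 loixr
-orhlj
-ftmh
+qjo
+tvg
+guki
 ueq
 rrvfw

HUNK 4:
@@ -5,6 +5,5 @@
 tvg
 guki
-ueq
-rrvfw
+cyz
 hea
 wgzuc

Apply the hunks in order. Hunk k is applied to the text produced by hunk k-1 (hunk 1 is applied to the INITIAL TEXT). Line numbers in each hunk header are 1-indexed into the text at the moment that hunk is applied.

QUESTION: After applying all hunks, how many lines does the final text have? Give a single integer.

Hunk 1: at line 5 remove [xtjf] add [rrvfw,tbea,lmp] -> 12 lines: tti iirj loixr orhlj ftmh ueq rrvfw tbea lmp zfrw wgzuc rnzah
Hunk 2: at line 6 remove [tbea,lmp,zfrw] add [hea] -> 10 lines: tti iirj loixr orhlj ftmh ueq rrvfw hea wgzuc rnzah
Hunk 3: at line 2 remove [orhlj,ftmh] add [qjo,tvg,guki] -> 11 lines: tti iirj loixr qjo tvg guki ueq rrvfw hea wgzuc rnzah
Hunk 4: at line 5 remove [ueq,rrvfw] add [cyz] -> 10 lines: tti iirj loixr qjo tvg guki cyz hea wgzuc rnzah
Final line count: 10

Answer: 10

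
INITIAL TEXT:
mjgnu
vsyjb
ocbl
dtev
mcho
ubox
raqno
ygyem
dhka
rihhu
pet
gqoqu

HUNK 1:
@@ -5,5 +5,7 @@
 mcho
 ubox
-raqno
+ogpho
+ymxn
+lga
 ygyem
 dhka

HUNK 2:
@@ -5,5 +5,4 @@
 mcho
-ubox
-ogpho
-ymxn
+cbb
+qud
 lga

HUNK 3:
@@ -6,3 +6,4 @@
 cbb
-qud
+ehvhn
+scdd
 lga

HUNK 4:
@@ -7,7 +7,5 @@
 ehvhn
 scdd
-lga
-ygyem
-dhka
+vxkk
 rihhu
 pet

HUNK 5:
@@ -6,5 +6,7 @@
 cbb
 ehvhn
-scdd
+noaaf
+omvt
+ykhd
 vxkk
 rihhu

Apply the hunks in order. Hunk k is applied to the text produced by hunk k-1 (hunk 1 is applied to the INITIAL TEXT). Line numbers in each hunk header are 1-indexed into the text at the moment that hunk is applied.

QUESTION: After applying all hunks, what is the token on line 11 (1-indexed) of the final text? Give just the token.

Hunk 1: at line 5 remove [raqno] add [ogpho,ymxn,lga] -> 14 lines: mjgnu vsyjb ocbl dtev mcho ubox ogpho ymxn lga ygyem dhka rihhu pet gqoqu
Hunk 2: at line 5 remove [ubox,ogpho,ymxn] add [cbb,qud] -> 13 lines: mjgnu vsyjb ocbl dtev mcho cbb qud lga ygyem dhka rihhu pet gqoqu
Hunk 3: at line 6 remove [qud] add [ehvhn,scdd] -> 14 lines: mjgnu vsyjb ocbl dtev mcho cbb ehvhn scdd lga ygyem dhka rihhu pet gqoqu
Hunk 4: at line 7 remove [lga,ygyem,dhka] add [vxkk] -> 12 lines: mjgnu vsyjb ocbl dtev mcho cbb ehvhn scdd vxkk rihhu pet gqoqu
Hunk 5: at line 6 remove [scdd] add [noaaf,omvt,ykhd] -> 14 lines: mjgnu vsyjb ocbl dtev mcho cbb ehvhn noaaf omvt ykhd vxkk rihhu pet gqoqu
Final line 11: vxkk

Answer: vxkk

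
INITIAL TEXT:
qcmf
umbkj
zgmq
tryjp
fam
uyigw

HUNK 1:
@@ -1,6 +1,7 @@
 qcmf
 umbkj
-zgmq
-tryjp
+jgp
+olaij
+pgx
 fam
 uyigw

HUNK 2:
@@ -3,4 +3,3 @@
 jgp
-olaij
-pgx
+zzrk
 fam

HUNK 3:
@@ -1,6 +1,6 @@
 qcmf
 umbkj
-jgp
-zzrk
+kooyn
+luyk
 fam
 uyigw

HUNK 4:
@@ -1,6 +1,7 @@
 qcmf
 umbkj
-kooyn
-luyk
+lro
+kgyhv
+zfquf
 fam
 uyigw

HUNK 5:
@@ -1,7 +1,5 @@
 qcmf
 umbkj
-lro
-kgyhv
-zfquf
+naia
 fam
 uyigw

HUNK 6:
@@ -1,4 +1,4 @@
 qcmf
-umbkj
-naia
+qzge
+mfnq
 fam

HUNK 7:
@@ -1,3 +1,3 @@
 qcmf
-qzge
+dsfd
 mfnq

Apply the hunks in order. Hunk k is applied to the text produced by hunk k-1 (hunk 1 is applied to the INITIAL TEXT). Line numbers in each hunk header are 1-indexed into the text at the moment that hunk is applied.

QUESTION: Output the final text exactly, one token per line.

Hunk 1: at line 1 remove [zgmq,tryjp] add [jgp,olaij,pgx] -> 7 lines: qcmf umbkj jgp olaij pgx fam uyigw
Hunk 2: at line 3 remove [olaij,pgx] add [zzrk] -> 6 lines: qcmf umbkj jgp zzrk fam uyigw
Hunk 3: at line 1 remove [jgp,zzrk] add [kooyn,luyk] -> 6 lines: qcmf umbkj kooyn luyk fam uyigw
Hunk 4: at line 1 remove [kooyn,luyk] add [lro,kgyhv,zfquf] -> 7 lines: qcmf umbkj lro kgyhv zfquf fam uyigw
Hunk 5: at line 1 remove [lro,kgyhv,zfquf] add [naia] -> 5 lines: qcmf umbkj naia fam uyigw
Hunk 6: at line 1 remove [umbkj,naia] add [qzge,mfnq] -> 5 lines: qcmf qzge mfnq fam uyigw
Hunk 7: at line 1 remove [qzge] add [dsfd] -> 5 lines: qcmf dsfd mfnq fam uyigw

Answer: qcmf
dsfd
mfnq
fam
uyigw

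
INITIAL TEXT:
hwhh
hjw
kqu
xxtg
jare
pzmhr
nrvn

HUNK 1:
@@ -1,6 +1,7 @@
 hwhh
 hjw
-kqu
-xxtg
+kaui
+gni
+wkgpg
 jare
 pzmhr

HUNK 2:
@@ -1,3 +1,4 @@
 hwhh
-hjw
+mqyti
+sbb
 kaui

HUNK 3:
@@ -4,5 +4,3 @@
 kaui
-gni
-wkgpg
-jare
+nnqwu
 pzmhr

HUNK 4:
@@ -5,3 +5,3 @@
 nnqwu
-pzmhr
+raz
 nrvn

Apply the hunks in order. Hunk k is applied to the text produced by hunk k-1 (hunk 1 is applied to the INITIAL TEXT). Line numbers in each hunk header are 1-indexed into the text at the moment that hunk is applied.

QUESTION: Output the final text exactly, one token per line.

Answer: hwhh
mqyti
sbb
kaui
nnqwu
raz
nrvn

Derivation:
Hunk 1: at line 1 remove [kqu,xxtg] add [kaui,gni,wkgpg] -> 8 lines: hwhh hjw kaui gni wkgpg jare pzmhr nrvn
Hunk 2: at line 1 remove [hjw] add [mqyti,sbb] -> 9 lines: hwhh mqyti sbb kaui gni wkgpg jare pzmhr nrvn
Hunk 3: at line 4 remove [gni,wkgpg,jare] add [nnqwu] -> 7 lines: hwhh mqyti sbb kaui nnqwu pzmhr nrvn
Hunk 4: at line 5 remove [pzmhr] add [raz] -> 7 lines: hwhh mqyti sbb kaui nnqwu raz nrvn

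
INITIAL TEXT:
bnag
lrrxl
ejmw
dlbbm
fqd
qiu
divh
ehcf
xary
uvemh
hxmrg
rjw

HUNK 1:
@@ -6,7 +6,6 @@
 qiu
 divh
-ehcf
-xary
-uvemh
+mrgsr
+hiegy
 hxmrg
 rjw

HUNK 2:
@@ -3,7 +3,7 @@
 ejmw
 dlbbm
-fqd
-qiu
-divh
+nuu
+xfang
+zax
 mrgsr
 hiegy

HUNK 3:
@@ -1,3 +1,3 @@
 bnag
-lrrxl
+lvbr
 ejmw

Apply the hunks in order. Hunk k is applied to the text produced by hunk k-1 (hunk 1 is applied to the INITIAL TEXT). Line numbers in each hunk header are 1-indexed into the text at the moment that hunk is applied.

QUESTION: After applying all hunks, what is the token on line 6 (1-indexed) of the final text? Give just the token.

Answer: xfang

Derivation:
Hunk 1: at line 6 remove [ehcf,xary,uvemh] add [mrgsr,hiegy] -> 11 lines: bnag lrrxl ejmw dlbbm fqd qiu divh mrgsr hiegy hxmrg rjw
Hunk 2: at line 3 remove [fqd,qiu,divh] add [nuu,xfang,zax] -> 11 lines: bnag lrrxl ejmw dlbbm nuu xfang zax mrgsr hiegy hxmrg rjw
Hunk 3: at line 1 remove [lrrxl] add [lvbr] -> 11 lines: bnag lvbr ejmw dlbbm nuu xfang zax mrgsr hiegy hxmrg rjw
Final line 6: xfang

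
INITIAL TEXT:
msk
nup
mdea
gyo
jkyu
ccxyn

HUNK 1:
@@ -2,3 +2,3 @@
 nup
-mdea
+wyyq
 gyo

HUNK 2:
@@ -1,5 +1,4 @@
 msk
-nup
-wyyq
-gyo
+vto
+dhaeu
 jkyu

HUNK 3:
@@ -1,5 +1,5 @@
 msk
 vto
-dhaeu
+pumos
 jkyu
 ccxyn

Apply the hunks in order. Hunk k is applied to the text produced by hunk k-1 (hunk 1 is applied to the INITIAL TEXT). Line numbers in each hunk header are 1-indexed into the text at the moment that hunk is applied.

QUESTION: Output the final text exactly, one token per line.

Hunk 1: at line 2 remove [mdea] add [wyyq] -> 6 lines: msk nup wyyq gyo jkyu ccxyn
Hunk 2: at line 1 remove [nup,wyyq,gyo] add [vto,dhaeu] -> 5 lines: msk vto dhaeu jkyu ccxyn
Hunk 3: at line 1 remove [dhaeu] add [pumos] -> 5 lines: msk vto pumos jkyu ccxyn

Answer: msk
vto
pumos
jkyu
ccxyn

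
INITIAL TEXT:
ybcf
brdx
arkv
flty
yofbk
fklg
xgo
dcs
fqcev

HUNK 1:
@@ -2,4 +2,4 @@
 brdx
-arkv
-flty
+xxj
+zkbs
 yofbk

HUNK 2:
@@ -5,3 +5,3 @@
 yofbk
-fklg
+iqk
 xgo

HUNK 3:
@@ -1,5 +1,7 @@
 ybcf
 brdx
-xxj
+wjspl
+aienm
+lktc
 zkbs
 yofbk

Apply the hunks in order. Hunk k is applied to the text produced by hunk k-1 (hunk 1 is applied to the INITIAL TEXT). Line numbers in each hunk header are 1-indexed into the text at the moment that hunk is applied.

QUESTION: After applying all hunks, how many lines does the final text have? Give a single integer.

Answer: 11

Derivation:
Hunk 1: at line 2 remove [arkv,flty] add [xxj,zkbs] -> 9 lines: ybcf brdx xxj zkbs yofbk fklg xgo dcs fqcev
Hunk 2: at line 5 remove [fklg] add [iqk] -> 9 lines: ybcf brdx xxj zkbs yofbk iqk xgo dcs fqcev
Hunk 3: at line 1 remove [xxj] add [wjspl,aienm,lktc] -> 11 lines: ybcf brdx wjspl aienm lktc zkbs yofbk iqk xgo dcs fqcev
Final line count: 11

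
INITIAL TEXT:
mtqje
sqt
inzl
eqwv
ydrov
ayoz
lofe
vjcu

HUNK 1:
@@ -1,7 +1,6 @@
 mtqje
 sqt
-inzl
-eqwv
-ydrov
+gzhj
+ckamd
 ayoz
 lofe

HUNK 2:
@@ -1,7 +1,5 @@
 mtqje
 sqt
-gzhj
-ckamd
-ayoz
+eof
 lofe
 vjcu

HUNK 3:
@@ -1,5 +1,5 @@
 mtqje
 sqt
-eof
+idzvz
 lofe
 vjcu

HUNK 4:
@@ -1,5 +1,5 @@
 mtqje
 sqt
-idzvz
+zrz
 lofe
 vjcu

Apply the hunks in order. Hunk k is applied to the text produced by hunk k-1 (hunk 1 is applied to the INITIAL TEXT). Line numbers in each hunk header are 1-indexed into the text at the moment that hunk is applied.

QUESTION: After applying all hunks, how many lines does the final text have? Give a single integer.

Answer: 5

Derivation:
Hunk 1: at line 1 remove [inzl,eqwv,ydrov] add [gzhj,ckamd] -> 7 lines: mtqje sqt gzhj ckamd ayoz lofe vjcu
Hunk 2: at line 1 remove [gzhj,ckamd,ayoz] add [eof] -> 5 lines: mtqje sqt eof lofe vjcu
Hunk 3: at line 1 remove [eof] add [idzvz] -> 5 lines: mtqje sqt idzvz lofe vjcu
Hunk 4: at line 1 remove [idzvz] add [zrz] -> 5 lines: mtqje sqt zrz lofe vjcu
Final line count: 5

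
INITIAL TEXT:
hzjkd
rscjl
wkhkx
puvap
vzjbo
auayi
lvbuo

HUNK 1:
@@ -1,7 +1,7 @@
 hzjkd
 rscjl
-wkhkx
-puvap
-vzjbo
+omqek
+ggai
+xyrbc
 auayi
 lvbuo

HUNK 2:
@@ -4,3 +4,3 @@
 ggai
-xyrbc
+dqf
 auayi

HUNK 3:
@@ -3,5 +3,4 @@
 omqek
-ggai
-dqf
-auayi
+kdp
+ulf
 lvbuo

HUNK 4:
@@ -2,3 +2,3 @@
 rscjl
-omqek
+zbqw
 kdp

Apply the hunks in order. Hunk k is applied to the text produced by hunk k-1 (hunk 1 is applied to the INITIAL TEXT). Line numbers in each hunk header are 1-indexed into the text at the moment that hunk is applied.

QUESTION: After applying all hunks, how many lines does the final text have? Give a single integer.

Answer: 6

Derivation:
Hunk 1: at line 1 remove [wkhkx,puvap,vzjbo] add [omqek,ggai,xyrbc] -> 7 lines: hzjkd rscjl omqek ggai xyrbc auayi lvbuo
Hunk 2: at line 4 remove [xyrbc] add [dqf] -> 7 lines: hzjkd rscjl omqek ggai dqf auayi lvbuo
Hunk 3: at line 3 remove [ggai,dqf,auayi] add [kdp,ulf] -> 6 lines: hzjkd rscjl omqek kdp ulf lvbuo
Hunk 4: at line 2 remove [omqek] add [zbqw] -> 6 lines: hzjkd rscjl zbqw kdp ulf lvbuo
Final line count: 6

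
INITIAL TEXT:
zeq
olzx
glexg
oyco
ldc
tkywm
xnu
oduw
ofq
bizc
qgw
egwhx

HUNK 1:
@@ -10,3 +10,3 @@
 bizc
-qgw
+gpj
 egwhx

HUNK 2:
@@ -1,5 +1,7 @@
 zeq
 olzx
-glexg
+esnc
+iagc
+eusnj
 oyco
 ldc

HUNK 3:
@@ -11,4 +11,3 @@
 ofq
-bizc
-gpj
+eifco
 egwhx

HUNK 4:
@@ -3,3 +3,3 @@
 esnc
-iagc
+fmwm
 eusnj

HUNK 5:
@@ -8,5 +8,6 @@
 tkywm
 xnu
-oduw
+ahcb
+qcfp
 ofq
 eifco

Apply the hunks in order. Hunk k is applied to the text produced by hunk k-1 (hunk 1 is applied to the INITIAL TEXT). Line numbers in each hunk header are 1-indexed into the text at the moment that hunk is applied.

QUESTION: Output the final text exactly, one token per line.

Hunk 1: at line 10 remove [qgw] add [gpj] -> 12 lines: zeq olzx glexg oyco ldc tkywm xnu oduw ofq bizc gpj egwhx
Hunk 2: at line 1 remove [glexg] add [esnc,iagc,eusnj] -> 14 lines: zeq olzx esnc iagc eusnj oyco ldc tkywm xnu oduw ofq bizc gpj egwhx
Hunk 3: at line 11 remove [bizc,gpj] add [eifco] -> 13 lines: zeq olzx esnc iagc eusnj oyco ldc tkywm xnu oduw ofq eifco egwhx
Hunk 4: at line 3 remove [iagc] add [fmwm] -> 13 lines: zeq olzx esnc fmwm eusnj oyco ldc tkywm xnu oduw ofq eifco egwhx
Hunk 5: at line 8 remove [oduw] add [ahcb,qcfp] -> 14 lines: zeq olzx esnc fmwm eusnj oyco ldc tkywm xnu ahcb qcfp ofq eifco egwhx

Answer: zeq
olzx
esnc
fmwm
eusnj
oyco
ldc
tkywm
xnu
ahcb
qcfp
ofq
eifco
egwhx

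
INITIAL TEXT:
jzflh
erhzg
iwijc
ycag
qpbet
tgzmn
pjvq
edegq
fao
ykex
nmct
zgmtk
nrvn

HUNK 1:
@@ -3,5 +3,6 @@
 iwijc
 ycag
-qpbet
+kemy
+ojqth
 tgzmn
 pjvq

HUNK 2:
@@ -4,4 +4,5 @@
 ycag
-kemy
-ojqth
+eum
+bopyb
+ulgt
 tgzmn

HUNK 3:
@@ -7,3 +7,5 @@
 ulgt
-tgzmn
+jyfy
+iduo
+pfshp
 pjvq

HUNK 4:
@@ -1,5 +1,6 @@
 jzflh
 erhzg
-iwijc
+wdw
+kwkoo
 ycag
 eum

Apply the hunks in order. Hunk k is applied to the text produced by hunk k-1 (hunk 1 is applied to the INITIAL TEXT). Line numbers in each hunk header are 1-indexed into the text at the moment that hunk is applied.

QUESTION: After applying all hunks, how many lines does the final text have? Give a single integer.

Answer: 18

Derivation:
Hunk 1: at line 3 remove [qpbet] add [kemy,ojqth] -> 14 lines: jzflh erhzg iwijc ycag kemy ojqth tgzmn pjvq edegq fao ykex nmct zgmtk nrvn
Hunk 2: at line 4 remove [kemy,ojqth] add [eum,bopyb,ulgt] -> 15 lines: jzflh erhzg iwijc ycag eum bopyb ulgt tgzmn pjvq edegq fao ykex nmct zgmtk nrvn
Hunk 3: at line 7 remove [tgzmn] add [jyfy,iduo,pfshp] -> 17 lines: jzflh erhzg iwijc ycag eum bopyb ulgt jyfy iduo pfshp pjvq edegq fao ykex nmct zgmtk nrvn
Hunk 4: at line 1 remove [iwijc] add [wdw,kwkoo] -> 18 lines: jzflh erhzg wdw kwkoo ycag eum bopyb ulgt jyfy iduo pfshp pjvq edegq fao ykex nmct zgmtk nrvn
Final line count: 18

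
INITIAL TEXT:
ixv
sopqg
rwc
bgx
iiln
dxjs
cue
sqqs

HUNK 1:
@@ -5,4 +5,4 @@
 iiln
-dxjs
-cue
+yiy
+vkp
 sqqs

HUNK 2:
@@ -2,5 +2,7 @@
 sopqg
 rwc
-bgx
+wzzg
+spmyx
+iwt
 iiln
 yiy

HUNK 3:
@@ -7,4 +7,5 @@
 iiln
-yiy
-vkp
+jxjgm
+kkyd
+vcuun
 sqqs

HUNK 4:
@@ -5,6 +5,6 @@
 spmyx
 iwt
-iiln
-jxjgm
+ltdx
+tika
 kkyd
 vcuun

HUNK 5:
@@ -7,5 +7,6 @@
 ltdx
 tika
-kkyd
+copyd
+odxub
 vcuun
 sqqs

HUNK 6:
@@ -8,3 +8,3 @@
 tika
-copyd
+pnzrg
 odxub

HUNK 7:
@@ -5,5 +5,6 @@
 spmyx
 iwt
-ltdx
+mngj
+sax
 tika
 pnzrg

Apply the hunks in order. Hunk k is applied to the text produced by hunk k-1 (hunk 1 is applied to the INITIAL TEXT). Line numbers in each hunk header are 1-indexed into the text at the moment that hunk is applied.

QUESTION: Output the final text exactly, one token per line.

Answer: ixv
sopqg
rwc
wzzg
spmyx
iwt
mngj
sax
tika
pnzrg
odxub
vcuun
sqqs

Derivation:
Hunk 1: at line 5 remove [dxjs,cue] add [yiy,vkp] -> 8 lines: ixv sopqg rwc bgx iiln yiy vkp sqqs
Hunk 2: at line 2 remove [bgx] add [wzzg,spmyx,iwt] -> 10 lines: ixv sopqg rwc wzzg spmyx iwt iiln yiy vkp sqqs
Hunk 3: at line 7 remove [yiy,vkp] add [jxjgm,kkyd,vcuun] -> 11 lines: ixv sopqg rwc wzzg spmyx iwt iiln jxjgm kkyd vcuun sqqs
Hunk 4: at line 5 remove [iiln,jxjgm] add [ltdx,tika] -> 11 lines: ixv sopqg rwc wzzg spmyx iwt ltdx tika kkyd vcuun sqqs
Hunk 5: at line 7 remove [kkyd] add [copyd,odxub] -> 12 lines: ixv sopqg rwc wzzg spmyx iwt ltdx tika copyd odxub vcuun sqqs
Hunk 6: at line 8 remove [copyd] add [pnzrg] -> 12 lines: ixv sopqg rwc wzzg spmyx iwt ltdx tika pnzrg odxub vcuun sqqs
Hunk 7: at line 5 remove [ltdx] add [mngj,sax] -> 13 lines: ixv sopqg rwc wzzg spmyx iwt mngj sax tika pnzrg odxub vcuun sqqs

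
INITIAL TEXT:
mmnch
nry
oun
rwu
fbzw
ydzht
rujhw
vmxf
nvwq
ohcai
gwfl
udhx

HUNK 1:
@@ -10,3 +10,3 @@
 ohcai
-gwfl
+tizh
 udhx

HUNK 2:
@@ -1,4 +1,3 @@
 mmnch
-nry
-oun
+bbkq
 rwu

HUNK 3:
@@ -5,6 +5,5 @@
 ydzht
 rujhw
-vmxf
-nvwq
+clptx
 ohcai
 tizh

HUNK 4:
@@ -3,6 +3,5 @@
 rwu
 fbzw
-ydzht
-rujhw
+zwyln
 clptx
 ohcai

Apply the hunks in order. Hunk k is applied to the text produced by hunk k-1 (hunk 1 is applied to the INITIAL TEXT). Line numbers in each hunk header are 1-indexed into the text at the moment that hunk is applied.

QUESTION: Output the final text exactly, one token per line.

Hunk 1: at line 10 remove [gwfl] add [tizh] -> 12 lines: mmnch nry oun rwu fbzw ydzht rujhw vmxf nvwq ohcai tizh udhx
Hunk 2: at line 1 remove [nry,oun] add [bbkq] -> 11 lines: mmnch bbkq rwu fbzw ydzht rujhw vmxf nvwq ohcai tizh udhx
Hunk 3: at line 5 remove [vmxf,nvwq] add [clptx] -> 10 lines: mmnch bbkq rwu fbzw ydzht rujhw clptx ohcai tizh udhx
Hunk 4: at line 3 remove [ydzht,rujhw] add [zwyln] -> 9 lines: mmnch bbkq rwu fbzw zwyln clptx ohcai tizh udhx

Answer: mmnch
bbkq
rwu
fbzw
zwyln
clptx
ohcai
tizh
udhx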